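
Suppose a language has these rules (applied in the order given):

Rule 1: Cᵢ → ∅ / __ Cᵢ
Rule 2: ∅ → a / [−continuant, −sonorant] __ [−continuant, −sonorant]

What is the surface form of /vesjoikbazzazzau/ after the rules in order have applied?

Rule 1 (degemination): /zz/ is a geminate; the first /z/ deletes. /zz/ is a geminate; the first /z/ deletes. /vesjoikbazzazzau/ → vesjoikbazazau.
Rule 2 (stop-cluster a-epenthesis): /k/ and /b/ form a stop–stop cluster, so [a] is inserted between them. /vesjoikbazazau/ → vesjoikabazazau.

vesjoikabazazau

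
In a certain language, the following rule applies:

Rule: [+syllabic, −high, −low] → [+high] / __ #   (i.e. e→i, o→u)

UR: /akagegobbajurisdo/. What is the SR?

akagegobbajurisdu

Scanning /akagegobbajurisdo/: /e/ at position 5 is not in the conditioning environment; /o/ at position 7 is not in the conditioning environment; /o/ is a mid vowel in word-final position, so it raises to [u].
Result: [akagegobbajurisdu].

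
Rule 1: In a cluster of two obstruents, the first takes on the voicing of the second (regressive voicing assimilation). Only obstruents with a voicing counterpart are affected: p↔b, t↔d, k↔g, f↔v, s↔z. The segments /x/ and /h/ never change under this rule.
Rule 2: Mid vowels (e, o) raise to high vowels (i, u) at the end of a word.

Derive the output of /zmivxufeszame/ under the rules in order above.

zmifxufezzami

Rule 1 (regressive voicing assimilation): /v/ precedes the voiceless obstruent /x/, so it devoices to [f] by assimilation. /s/ precedes the voiced obstruent /z/, so it voices to [z] by assimilation. /zmivxufeszame/ → zmifxufezzame.
Rule 2 (final vowel raising): /e/ is a mid vowel in word-final position, so it raises to [i]. /zmifxufezzame/ → zmifxufezzami.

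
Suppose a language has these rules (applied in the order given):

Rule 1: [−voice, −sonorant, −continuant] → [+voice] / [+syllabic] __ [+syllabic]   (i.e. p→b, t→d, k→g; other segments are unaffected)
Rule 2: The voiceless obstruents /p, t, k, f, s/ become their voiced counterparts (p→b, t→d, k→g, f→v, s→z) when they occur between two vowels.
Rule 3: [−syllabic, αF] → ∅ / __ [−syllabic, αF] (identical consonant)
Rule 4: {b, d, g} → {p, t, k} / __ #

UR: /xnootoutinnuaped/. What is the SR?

xnoodoudinuabet

Rule 1 (intervocalic voicing): /t/ is a voiceless stop between vowels /o/ and /o/, so it voices to [d]. /t/ is a voiceless stop between vowels /u/ and /i/, so it voices to [d]. /p/ is a voiceless stop between vowels /a/ and /e/, so it voices to [b]. /xnootoutinnuaped/ → xnoodoudinnuabed.
Rule 2 (intervocalic voicing): no segment meets the environment; /xnoodoudinnuabed/ is unchanged.
Rule 3 (degemination): /nn/ is a geminate; the first /n/ deletes. /xnoodoudinnuabed/ → xnoodoudinuabed.
Rule 4 (final devoicing): /d/ is a voiced stop in word-final position, so it devoices to [t]. /xnoodoudinuabed/ → xnoodoudinuabet.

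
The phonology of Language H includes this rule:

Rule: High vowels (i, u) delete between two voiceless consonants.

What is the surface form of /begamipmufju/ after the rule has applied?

begamipmufju

No segment of /begamipmufju/ meets the structural description of the rule, so the form surfaces unchanged.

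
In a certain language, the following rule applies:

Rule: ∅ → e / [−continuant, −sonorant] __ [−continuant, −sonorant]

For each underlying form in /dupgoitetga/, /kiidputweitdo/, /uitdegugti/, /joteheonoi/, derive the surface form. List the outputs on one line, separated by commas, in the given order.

/dupgoitetga/: /p/ and /g/ form a stop–stop cluster, so [e] is inserted between them. /t/ and /g/ form a stop–stop cluster, so [e] is inserted between them. → [dupegoitetega].
/kiidputweitdo/: /d/ and /p/ form a stop–stop cluster, so [e] is inserted between them. /t/ and /d/ form a stop–stop cluster, so [e] is inserted between them. → [kiideputweitedo].
/uitdegugti/: /t/ and /d/ form a stop–stop cluster, so [e] is inserted between them. /g/ and /t/ form a stop–stop cluster, so [e] is inserted between them. → [uitedegugeti].
/joteheonoi/: the rule's environment is not met; surfaces unchanged as [joteheonoi].

dupegoitetega, kiideputweitedo, uitedegugeti, joteheonoi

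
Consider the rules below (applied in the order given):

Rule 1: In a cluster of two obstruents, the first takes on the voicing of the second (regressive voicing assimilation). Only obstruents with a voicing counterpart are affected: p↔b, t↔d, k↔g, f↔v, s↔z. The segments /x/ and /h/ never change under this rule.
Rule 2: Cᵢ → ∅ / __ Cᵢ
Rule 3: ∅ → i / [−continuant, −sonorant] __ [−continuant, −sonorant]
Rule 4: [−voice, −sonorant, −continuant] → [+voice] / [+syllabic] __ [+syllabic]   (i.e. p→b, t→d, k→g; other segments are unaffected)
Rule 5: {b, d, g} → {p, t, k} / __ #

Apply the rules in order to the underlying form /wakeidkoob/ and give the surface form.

wageidigoop

Rule 1 (regressive voicing assimilation): /d/ precedes the voiceless obstruent /k/, so it devoices to [t] by assimilation. /wakeidkoob/ → wakeitkoob.
Rule 2 (degemination): no segment meets the environment; /wakeitkoob/ is unchanged.
Rule 3 (stop-cluster i-epenthesis): /t/ and /k/ form a stop–stop cluster, so [i] is inserted between them. /wakeitkoob/ → wakeitikoob.
Rule 4 (intervocalic voicing): /k/ is a voiceless stop between vowels /a/ and /e/, so it voices to [g]. /t/ is a voiceless stop between vowels /i/ and /i/, so it voices to [d]. /k/ is a voiceless stop between vowels /i/ and /o/, so it voices to [g]. /wakeitikoob/ → wageidigoob.
Rule 5 (final devoicing): /b/ is a voiced stop in word-final position, so it devoices to [p]. /wageidigoob/ → wageidigoop.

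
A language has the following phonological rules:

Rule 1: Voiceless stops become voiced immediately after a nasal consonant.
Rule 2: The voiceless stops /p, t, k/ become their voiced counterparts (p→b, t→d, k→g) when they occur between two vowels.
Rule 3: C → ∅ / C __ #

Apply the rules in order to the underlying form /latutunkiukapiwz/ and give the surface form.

Rule 1 (post-nasal voicing): /k/ is a voiceless stop immediately after the nasal /n/, so it voices to [g]. /latutunkiukapiwz/ → latutungiukapiwz.
Rule 2 (intervocalic voicing): /t/ is a voiceless stop between vowels /a/ and /u/, so it voices to [d]. /t/ is a voiceless stop between vowels /u/ and /u/, so it voices to [d]. /k/ is a voiceless stop between vowels /u/ and /a/, so it voices to [g]. /p/ is a voiceless stop between vowels /a/ and /i/, so it voices to [b]. /latutungiukapiwz/ → ladudungiugabiwz.
Rule 3 (final cluster simplification): /z/ is the second consonant of a word-final cluster /wz/, so it deletes. /ladudungiugabiwz/ → ladudungiugabiw.

ladudungiugabiw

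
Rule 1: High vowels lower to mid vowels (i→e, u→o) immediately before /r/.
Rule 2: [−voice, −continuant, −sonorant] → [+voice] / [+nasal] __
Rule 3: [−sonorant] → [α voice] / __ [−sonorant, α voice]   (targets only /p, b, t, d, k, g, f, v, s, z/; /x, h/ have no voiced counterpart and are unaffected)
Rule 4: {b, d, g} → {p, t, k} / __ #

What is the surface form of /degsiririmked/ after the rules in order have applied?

deksererimget

Rule 1 (pre-rhotic lowering): /i/ is a high vowel immediately before /r/, so it lowers to [e]. /i/ is a high vowel immediately before /r/, so it lowers to [e]. /degsiririmked/ → degsererimked.
Rule 2 (post-nasal voicing): /k/ is a voiceless stop immediately after the nasal /m/, so it voices to [g]. /degsererimked/ → degsererimged.
Rule 3 (regressive voicing assimilation): /g/ precedes the voiceless obstruent /s/, so it devoices to [k] by assimilation. /degsererimged/ → deksererimged.
Rule 4 (final devoicing): /d/ is a voiced stop in word-final position, so it devoices to [t]. /deksererimged/ → deksererimget.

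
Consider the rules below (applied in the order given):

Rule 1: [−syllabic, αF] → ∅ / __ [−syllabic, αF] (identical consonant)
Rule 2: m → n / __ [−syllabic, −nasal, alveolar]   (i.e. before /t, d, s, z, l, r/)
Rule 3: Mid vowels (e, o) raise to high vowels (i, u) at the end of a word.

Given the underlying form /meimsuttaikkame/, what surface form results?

meinsutaikami

Rule 1 (degemination): /tt/ is a geminate; the first /t/ deletes. /kk/ is a geminate; the first /k/ deletes. /meimsuttaikkame/ → meimsutaikame.
Rule 2 (nasal place assimilation): /m/ precedes the alveolar consonant /s/, so it assimilates in place to [n]. /meimsutaikame/ → meinsutaikame.
Rule 3 (final vowel raising): /e/ is a mid vowel in word-final position, so it raises to [i]. /meinsutaikame/ → meinsutaikami.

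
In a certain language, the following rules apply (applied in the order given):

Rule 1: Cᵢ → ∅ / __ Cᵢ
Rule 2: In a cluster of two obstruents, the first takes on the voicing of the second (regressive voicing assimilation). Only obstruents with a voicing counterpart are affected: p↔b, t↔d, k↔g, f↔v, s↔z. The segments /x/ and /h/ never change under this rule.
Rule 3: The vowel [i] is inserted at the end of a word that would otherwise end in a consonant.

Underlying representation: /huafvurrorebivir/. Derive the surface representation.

Rule 1 (degemination): /rr/ is a geminate; the first /r/ deletes. /huafvurrorebivir/ → huafvurorebivir.
Rule 2 (regressive voicing assimilation): /f/ precedes the voiced obstruent /v/, so it voices to [v] by assimilation. /huafvurorebivir/ → huavvurorebivir.
Rule 3 (final i-epenthesis): the form ends in the consonant /r/, so [i] is inserted word-finally. /huavvurorebivir/ → huavvurorebiviri.

huavvurorebiviri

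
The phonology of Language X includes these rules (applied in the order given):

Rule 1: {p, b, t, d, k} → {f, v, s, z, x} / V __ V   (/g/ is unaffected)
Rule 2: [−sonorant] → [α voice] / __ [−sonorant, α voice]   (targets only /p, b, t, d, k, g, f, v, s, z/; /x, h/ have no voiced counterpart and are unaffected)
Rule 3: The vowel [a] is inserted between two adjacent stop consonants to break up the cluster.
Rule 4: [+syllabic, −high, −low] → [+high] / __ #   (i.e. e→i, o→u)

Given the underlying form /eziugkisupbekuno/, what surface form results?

eziukakisubabexunu

Rule 1 (intervocalic spirantization): /k/ is a stop between vowels /e/ and /u/, so it spirantizes to the fricative [x]. /eziugkisupbekuno/ → eziugkisupbexuno.
Rule 2 (regressive voicing assimilation): /g/ precedes the voiceless obstruent /k/, so it devoices to [k] by assimilation. /p/ precedes the voiced obstruent /b/, so it voices to [b] by assimilation. /eziugkisupbexuno/ → eziukkisubbexuno.
Rule 3 (stop-cluster a-epenthesis): /k/ and /k/ form a stop–stop cluster, so [a] is inserted between them. /b/ and /b/ form a stop–stop cluster, so [a] is inserted between them. /eziukkisubbexuno/ → eziukakisubabexuno.
Rule 4 (final vowel raising): /o/ is a mid vowel in word-final position, so it raises to [u]. /eziukakisubabexuno/ → eziukakisubabexunu.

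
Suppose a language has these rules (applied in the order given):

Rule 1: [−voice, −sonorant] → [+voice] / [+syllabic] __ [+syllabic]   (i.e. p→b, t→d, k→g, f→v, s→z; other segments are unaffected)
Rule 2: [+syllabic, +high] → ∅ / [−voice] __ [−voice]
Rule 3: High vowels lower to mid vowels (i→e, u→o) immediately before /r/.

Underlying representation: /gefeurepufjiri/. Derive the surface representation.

geveorebufjeri

Rule 1 (intervocalic voicing): /f/ is a voiceless obstruent between vowels /e/ and /e/, so it voices to [v]. /p/ is a voiceless obstruent between vowels /e/ and /u/, so it voices to [b]. /gefeurepufjiri/ → geveurebufjiri.
Rule 2 (high vowel syncope): no segment meets the environment; /geveurebufjiri/ is unchanged.
Rule 3 (pre-rhotic lowering): /u/ is a high vowel immediately before /r/, so it lowers to [o]. /i/ is a high vowel immediately before /r/, so it lowers to [e]. /geveurebufjiri/ → geveorebufjeri.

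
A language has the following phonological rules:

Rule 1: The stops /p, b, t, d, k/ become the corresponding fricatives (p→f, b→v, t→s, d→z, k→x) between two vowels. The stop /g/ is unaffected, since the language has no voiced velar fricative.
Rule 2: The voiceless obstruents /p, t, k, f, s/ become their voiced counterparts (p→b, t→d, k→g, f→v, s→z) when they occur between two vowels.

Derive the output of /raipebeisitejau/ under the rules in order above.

Rule 1 (intervocalic spirantization): /p/ is a stop between vowels /i/ and /e/, so it spirantizes to the fricative [f]. /b/ is a stop between vowels /e/ and /e/, so it spirantizes to the fricative [v]. /t/ is a stop between vowels /i/ and /e/, so it spirantizes to the fricative [s]. /raipebeisitejau/ → raifeveisisejau.
Rule 2 (intervocalic voicing): /f/ is a voiceless obstruent between vowels /i/ and /e/, so it voices to [v]. /s/ is a voiceless obstruent between vowels /i/ and /i/, so it voices to [z]. /s/ is a voiceless obstruent between vowels /i/ and /e/, so it voices to [z]. /raifeveisisejau/ → raiveveizizejau.

raiveveizizejau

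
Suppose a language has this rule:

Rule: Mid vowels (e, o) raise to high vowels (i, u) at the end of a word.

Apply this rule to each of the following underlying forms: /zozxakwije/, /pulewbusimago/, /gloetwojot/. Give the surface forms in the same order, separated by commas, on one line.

/zozxakwije/: /e/ is a mid vowel in word-final position, so it raises to [i]. → [zozxakwiji].
/pulewbusimago/: /o/ is a mid vowel in word-final position, so it raises to [u]. → [pulewbusimagu].
/gloetwojot/: the rule's environment is not met; surfaces unchanged as [gloetwojot].

zozxakwiji, pulewbusimagu, gloetwojot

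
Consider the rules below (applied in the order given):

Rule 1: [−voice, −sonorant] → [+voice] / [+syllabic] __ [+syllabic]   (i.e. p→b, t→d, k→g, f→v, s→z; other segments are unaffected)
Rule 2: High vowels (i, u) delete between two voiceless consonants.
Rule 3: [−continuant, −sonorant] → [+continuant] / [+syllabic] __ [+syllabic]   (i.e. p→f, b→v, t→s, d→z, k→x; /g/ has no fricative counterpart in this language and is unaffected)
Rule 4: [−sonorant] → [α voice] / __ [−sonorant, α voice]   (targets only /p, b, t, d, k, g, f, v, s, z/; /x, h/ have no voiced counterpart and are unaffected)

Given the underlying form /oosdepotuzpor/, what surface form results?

oozdevozuspor

Rule 1 (intervocalic voicing): /p/ is a voiceless obstruent between vowels /e/ and /o/, so it voices to [b]. /t/ is a voiceless obstruent between vowels /o/ and /u/, so it voices to [d]. /oosdepotuzpor/ → oosdeboduzpor.
Rule 2 (high vowel syncope): no segment meets the environment; /oosdeboduzpor/ is unchanged.
Rule 3 (intervocalic spirantization): /b/ is a stop between vowels /e/ and /o/, so it spirantizes to the fricative [v]. /d/ is a stop between vowels /o/ and /u/, so it spirantizes to the fricative [z]. /oosdeboduzpor/ → oosdevozuzpor.
Rule 4 (regressive voicing assimilation): /s/ precedes the voiced obstruent /d/, so it voices to [z] by assimilation. /z/ precedes the voiceless obstruent /p/, so it devoices to [s] by assimilation. /oosdevozuzpor/ → oozdevozuspor.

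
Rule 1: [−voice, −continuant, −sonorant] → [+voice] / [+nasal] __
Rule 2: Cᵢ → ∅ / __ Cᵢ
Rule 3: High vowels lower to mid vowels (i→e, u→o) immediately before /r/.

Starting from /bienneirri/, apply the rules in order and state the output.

bieneeri

Rule 1 (post-nasal voicing): no segment meets the environment; /bienneirri/ is unchanged.
Rule 2 (degemination): /nn/ is a geminate; the first /n/ deletes. /rr/ is a geminate; the first /r/ deletes. /bienneirri/ → bieneiri.
Rule 3 (pre-rhotic lowering): /i/ is a high vowel immediately before /r/, so it lowers to [e]. /bieneiri/ → bieneeri.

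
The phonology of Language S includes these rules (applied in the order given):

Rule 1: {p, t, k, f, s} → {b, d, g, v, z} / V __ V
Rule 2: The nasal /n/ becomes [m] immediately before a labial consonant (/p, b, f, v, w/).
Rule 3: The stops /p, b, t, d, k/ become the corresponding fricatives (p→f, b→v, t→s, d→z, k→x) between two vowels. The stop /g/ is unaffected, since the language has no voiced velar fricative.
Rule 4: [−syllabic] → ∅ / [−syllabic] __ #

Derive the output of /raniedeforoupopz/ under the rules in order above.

Rule 1 (intervocalic voicing): /f/ is a voiceless obstruent between vowels /e/ and /o/, so it voices to [v]. /p/ is a voiceless obstruent between vowels /u/ and /o/, so it voices to [b]. /raniedeforoupopz/ → raniedevoroubopz.
Rule 2 (nasal place assimilation): no segment meets the environment; /raniedevoroubopz/ is unchanged.
Rule 3 (intervocalic spirantization): /d/ is a stop between vowels /e/ and /e/, so it spirantizes to the fricative [z]. /b/ is a stop between vowels /u/ and /o/, so it spirantizes to the fricative [v]. /raniedevoroubopz/ → raniezevorouvopz.
Rule 4 (final cluster simplification): /z/ is the second consonant of a word-final cluster /pz/, so it deletes. /raniezevorouvopz/ → raniezevorouvop.

raniezevorouvop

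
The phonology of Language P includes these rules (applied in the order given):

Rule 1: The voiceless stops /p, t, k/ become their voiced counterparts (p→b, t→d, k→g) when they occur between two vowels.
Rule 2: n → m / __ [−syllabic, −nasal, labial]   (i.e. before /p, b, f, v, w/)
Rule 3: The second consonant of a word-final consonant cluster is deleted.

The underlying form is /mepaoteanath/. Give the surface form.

Rule 1 (intervocalic voicing): /p/ is a voiceless stop between vowels /e/ and /a/, so it voices to [b]. /t/ is a voiceless stop between vowels /o/ and /e/, so it voices to [d]. /mepaoteanath/ → mebaodeanath.
Rule 2 (nasal place assimilation): no segment meets the environment; /mebaodeanath/ is unchanged.
Rule 3 (final cluster simplification): /h/ is the second consonant of a word-final cluster /th/, so it deletes. /mebaodeanath/ → mebaodeanat.

mebaodeanat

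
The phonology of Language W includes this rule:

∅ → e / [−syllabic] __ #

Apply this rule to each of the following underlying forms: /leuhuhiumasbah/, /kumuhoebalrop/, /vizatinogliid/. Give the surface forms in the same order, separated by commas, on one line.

leuhuhiumasbahe, kumuhoebalrope, vizatinogliide

/leuhuhiumasbah/: the form ends in the consonant /h/, so [e] is inserted word-finally. → [leuhuhiumasbahe].
/kumuhoebalrop/: the form ends in the consonant /p/, so [e] is inserted word-finally. → [kumuhoebalrope].
/vizatinogliid/: the form ends in the consonant /d/, so [e] is inserted word-finally. → [vizatinogliide].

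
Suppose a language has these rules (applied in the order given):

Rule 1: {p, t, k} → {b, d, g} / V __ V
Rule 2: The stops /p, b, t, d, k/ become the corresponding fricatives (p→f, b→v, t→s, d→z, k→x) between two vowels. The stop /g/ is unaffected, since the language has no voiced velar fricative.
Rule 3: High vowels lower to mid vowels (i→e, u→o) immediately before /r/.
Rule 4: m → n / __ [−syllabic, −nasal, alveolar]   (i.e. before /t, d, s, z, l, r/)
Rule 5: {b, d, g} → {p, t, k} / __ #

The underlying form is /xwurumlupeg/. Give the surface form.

Rule 1 (intervocalic voicing): /p/ is a voiceless stop between vowels /u/ and /e/, so it voices to [b]. /xwurumlupeg/ → xwurumlubeg.
Rule 2 (intervocalic spirantization): /b/ is a stop between vowels /u/ and /e/, so it spirantizes to the fricative [v]. /xwurumlubeg/ → xwurumluveg.
Rule 3 (pre-rhotic lowering): /u/ is a high vowel immediately before /r/, so it lowers to [o]. /xwurumluveg/ → xworumluveg.
Rule 4 (nasal place assimilation): /m/ precedes the alveolar consonant /l/, so it assimilates in place to [n]. /xworumluveg/ → xworunluveg.
Rule 5 (final devoicing): /g/ is a voiced stop in word-final position, so it devoices to [k]. /xworunluveg/ → xworunluvek.

xworunluvek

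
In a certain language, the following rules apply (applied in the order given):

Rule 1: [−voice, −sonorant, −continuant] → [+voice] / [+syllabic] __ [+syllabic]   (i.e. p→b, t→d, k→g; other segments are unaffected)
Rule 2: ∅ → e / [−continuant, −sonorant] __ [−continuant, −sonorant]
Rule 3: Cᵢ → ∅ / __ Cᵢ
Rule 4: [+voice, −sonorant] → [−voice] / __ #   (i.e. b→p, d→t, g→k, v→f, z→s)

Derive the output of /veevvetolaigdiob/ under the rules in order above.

Rule 1 (intervocalic voicing): /t/ is a voiceless stop between vowels /e/ and /o/, so it voices to [d]. /veevvetolaigdiob/ → veevvedolaigdiob.
Rule 2 (stop-cluster e-epenthesis): /g/ and /d/ form a stop–stop cluster, so [e] is inserted between them. /veevvedolaigdiob/ → veevvedolaigediob.
Rule 3 (degemination): /vv/ is a geminate; the first /v/ deletes. /veevvedolaigediob/ → veevedolaigediob.
Rule 4 (final devoicing): /b/ is a voiced obstruent in word-final position, so it devoices to [p]. /veevedolaigediob/ → veevedolaigediop.

veevedolaigediop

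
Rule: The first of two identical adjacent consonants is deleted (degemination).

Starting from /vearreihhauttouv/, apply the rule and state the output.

veareihautouv

/rr/ is a geminate; the first /r/ deletes.
/hh/ is a geminate; the first /h/ deletes.
/tt/ is a geminate; the first /t/ deletes.
The other instances of /v/, /r/, /h/, /t/ do not occur in the required environment and remain unchanged.
Surface form: [veareihautouv].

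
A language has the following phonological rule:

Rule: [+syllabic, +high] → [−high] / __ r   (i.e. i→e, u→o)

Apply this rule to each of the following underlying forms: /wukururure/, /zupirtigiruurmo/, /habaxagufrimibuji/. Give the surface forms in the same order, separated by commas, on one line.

wukororore, zupertigeruormo, habaxagufrimibuji

/wukururure/: /u/ is a high vowel immediately before /r/, so it lowers to [o]. /u/ is a high vowel immediately before /r/, so it lowers to [o]. /u/ is a high vowel immediately before /r/, so it lowers to [o]. → [wukororore].
/zupirtigiruurmo/: /i/ is a high vowel immediately before /r/, so it lowers to [e]. /i/ is a high vowel immediately before /r/, so it lowers to [e]. /u/ is a high vowel immediately before /r/, so it lowers to [o]. → [zupertigeruormo].
/habaxagufrimibuji/: the rule's environment is not met; surfaces unchanged as [habaxagufrimibuji].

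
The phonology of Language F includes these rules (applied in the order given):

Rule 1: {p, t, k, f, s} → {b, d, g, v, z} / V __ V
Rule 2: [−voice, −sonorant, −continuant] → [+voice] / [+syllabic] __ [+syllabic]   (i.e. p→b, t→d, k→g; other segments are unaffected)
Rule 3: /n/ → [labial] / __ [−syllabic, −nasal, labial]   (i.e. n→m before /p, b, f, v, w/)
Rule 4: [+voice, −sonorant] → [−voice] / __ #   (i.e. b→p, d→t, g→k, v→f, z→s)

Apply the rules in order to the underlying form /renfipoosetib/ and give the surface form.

remfiboozedip

Rule 1 (intervocalic voicing): /p/ is a voiceless obstruent between vowels /i/ and /o/, so it voices to [b]. /s/ is a voiceless obstruent between vowels /o/ and /e/, so it voices to [z]. /t/ is a voiceless obstruent between vowels /e/ and /i/, so it voices to [d]. /renfipoosetib/ → renfiboozedib.
Rule 2 (intervocalic voicing): no segment meets the environment; /renfiboozedib/ is unchanged.
Rule 3 (nasal place assimilation): /n/ precedes the labial consonant /f/, so it assimilates in place to [m]. /renfiboozedib/ → remfiboozedib.
Rule 4 (final devoicing): /b/ is a voiced obstruent in word-final position, so it devoices to [p]. /remfiboozedib/ → remfiboozedip.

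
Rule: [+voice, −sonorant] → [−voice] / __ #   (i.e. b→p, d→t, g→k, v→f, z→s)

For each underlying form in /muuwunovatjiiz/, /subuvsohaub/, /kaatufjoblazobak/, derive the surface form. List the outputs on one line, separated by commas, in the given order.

muuwunovatjiis, subuvsohaup, kaatufjoblazobak

/muuwunovatjiiz/: /z/ is a voiced obstruent in word-final position, so it devoices to [s]. → [muuwunovatjiis].
/subuvsohaub/: /b/ is a voiced obstruent in word-final position, so it devoices to [p]. → [subuvsohaup].
/kaatufjoblazobak/: the rule's environment is not met; surfaces unchanged as [kaatufjoblazobak].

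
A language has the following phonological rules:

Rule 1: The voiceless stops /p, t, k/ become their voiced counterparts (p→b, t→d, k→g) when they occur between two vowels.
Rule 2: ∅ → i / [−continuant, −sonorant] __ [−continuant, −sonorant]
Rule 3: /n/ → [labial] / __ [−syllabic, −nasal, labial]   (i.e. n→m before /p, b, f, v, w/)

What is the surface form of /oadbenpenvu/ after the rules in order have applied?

Rule 1 (intervocalic voicing): no segment meets the environment; /oadbenpenvu/ is unchanged.
Rule 2 (stop-cluster i-epenthesis): /d/ and /b/ form a stop–stop cluster, so [i] is inserted between them. /oadbenpenvu/ → oadibenpenvu.
Rule 3 (nasal place assimilation): /n/ precedes the labial consonant /p/, so it assimilates in place to [m]. /n/ precedes the labial consonant /v/, so it assimilates in place to [m]. /oadibenpenvu/ → oadibempemvu.

oadibempemvu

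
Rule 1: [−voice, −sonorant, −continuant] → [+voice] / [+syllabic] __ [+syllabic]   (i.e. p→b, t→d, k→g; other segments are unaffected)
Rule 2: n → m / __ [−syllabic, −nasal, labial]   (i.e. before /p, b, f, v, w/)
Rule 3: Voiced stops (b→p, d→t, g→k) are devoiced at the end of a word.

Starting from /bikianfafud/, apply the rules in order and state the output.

bigiamfafut

Rule 1 (intervocalic voicing): /k/ is a voiceless stop between vowels /i/ and /i/, so it voices to [g]. /bikianfafud/ → bigianfafud.
Rule 2 (nasal place assimilation): /n/ precedes the labial consonant /f/, so it assimilates in place to [m]. /bigianfafud/ → bigiamfafud.
Rule 3 (final devoicing): /d/ is a voiced stop in word-final position, so it devoices to [t]. /bigiamfafud/ → bigiamfafut.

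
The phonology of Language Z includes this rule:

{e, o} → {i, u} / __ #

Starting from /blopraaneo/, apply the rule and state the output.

Scanning /blopraaneo/: /o/ at position 3 is not in the conditioning environment; /e/ at position 9 is not in the conditioning environment; /o/ is a mid vowel in word-final position, so it raises to [u].
Result: [blopraaneu].

blopraaneu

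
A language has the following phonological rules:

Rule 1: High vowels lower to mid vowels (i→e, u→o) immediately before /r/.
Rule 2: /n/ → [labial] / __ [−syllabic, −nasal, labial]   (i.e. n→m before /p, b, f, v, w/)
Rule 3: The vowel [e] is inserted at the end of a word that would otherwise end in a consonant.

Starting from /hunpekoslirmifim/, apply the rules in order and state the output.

Rule 1 (pre-rhotic lowering): /i/ is a high vowel immediately before /r/, so it lowers to [e]. /hunpekoslirmifim/ → hunpekoslermifim.
Rule 2 (nasal place assimilation): /n/ precedes the labial consonant /p/, so it assimilates in place to [m]. /hunpekoslermifim/ → humpekoslermifim.
Rule 3 (final e-epenthesis): the form ends in the consonant /m/, so [e] is inserted word-finally. /humpekoslermifim/ → humpekoslermifime.

humpekoslermifime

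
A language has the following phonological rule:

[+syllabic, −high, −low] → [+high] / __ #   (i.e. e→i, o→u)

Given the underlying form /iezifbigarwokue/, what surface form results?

iezifbigarwokui

Scanning /iezifbigarwokue/: /e/ at position 2 is not in the conditioning environment; /o/ at position 12 is not in the conditioning environment; /e/ is a mid vowel in word-final position, so it raises to [i].
Result: [iezifbigarwokui].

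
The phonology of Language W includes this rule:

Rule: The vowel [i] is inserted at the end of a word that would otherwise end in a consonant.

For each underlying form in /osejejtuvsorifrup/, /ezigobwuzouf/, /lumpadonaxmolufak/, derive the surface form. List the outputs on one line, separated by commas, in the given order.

osejejtuvsorifrupi, ezigobwuzoufi, lumpadonaxmolufaki

/osejejtuvsorifrup/: the form ends in the consonant /p/, so [i] is inserted word-finally. → [osejejtuvsorifrupi].
/ezigobwuzouf/: the form ends in the consonant /f/, so [i] is inserted word-finally. → [ezigobwuzoufi].
/lumpadonaxmolufak/: the form ends in the consonant /k/, so [i] is inserted word-finally. → [lumpadonaxmolufaki].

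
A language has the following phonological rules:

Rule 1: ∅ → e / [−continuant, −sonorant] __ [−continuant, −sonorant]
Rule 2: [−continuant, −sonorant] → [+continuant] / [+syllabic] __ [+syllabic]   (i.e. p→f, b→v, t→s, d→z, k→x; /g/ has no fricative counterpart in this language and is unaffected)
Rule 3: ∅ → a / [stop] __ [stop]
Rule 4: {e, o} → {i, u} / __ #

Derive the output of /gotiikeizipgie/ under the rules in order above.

gosiixeizifegii

Rule 1 (stop-cluster e-epenthesis): /p/ and /g/ form a stop–stop cluster, so [e] is inserted between them. /gotiikeizipgie/ → gotiikeizipegie.
Rule 2 (intervocalic spirantization): /t/ is a stop between vowels /o/ and /i/, so it spirantizes to the fricative [s]. /k/ is a stop between vowels /i/ and /e/, so it spirantizes to the fricative [x]. /p/ is a stop between vowels /i/ and /e/, so it spirantizes to the fricative [f]. /gotiikeizipegie/ → gosiixeizifegie.
Rule 3 (stop-cluster a-epenthesis): no segment meets the environment; /gosiixeizifegie/ is unchanged.
Rule 4 (final vowel raising): /e/ is a mid vowel in word-final position, so it raises to [i]. /gosiixeizifegie/ → gosiixeizifegii.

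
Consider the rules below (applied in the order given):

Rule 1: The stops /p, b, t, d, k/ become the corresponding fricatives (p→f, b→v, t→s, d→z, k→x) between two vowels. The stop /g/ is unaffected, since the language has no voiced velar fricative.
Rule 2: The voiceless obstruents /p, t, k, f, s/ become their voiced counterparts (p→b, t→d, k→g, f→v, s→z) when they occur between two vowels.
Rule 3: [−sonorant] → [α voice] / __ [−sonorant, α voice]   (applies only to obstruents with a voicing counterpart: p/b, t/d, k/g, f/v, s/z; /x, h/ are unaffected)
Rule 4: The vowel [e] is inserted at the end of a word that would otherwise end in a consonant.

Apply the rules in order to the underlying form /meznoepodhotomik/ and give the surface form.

meznoevothozomike

Rule 1 (intervocalic spirantization): /p/ is a stop between vowels /e/ and /o/, so it spirantizes to the fricative [f]. /t/ is a stop between vowels /o/ and /o/, so it spirantizes to the fricative [s]. /meznoepodhotomik/ → meznoefodhosomik.
Rule 2 (intervocalic voicing): /f/ is a voiceless obstruent between vowels /e/ and /o/, so it voices to [v]. /s/ is a voiceless obstruent between vowels /o/ and /o/, so it voices to [z]. /meznoefodhosomik/ → meznoevodhozomik.
Rule 3 (regressive voicing assimilation): /d/ precedes the voiceless obstruent /h/, so it devoices to [t] by assimilation. /meznoevodhozomik/ → meznoevothozomik.
Rule 4 (final e-epenthesis): the form ends in the consonant /k/, so [e] is inserted word-finally. /meznoevothozomik/ → meznoevothozomike.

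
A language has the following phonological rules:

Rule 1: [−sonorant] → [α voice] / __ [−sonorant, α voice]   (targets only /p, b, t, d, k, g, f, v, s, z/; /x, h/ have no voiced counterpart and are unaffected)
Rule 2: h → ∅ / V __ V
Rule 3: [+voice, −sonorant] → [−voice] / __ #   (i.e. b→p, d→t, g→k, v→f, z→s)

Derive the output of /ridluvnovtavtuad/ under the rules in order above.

Rule 1 (regressive voicing assimilation): /v/ precedes the voiceless obstruent /t/, so it devoices to [f] by assimilation. /v/ precedes the voiceless obstruent /t/, so it devoices to [f] by assimilation. /ridluvnovtavtuad/ → ridluvnoftaftuad.
Rule 2 (intervocalic h-deletion): no segment meets the environment; /ridluvnoftaftuad/ is unchanged.
Rule 3 (final devoicing): /d/ is a voiced obstruent in word-final position, so it devoices to [t]. /ridluvnoftaftuad/ → ridluvnoftaftuat.

ridluvnoftaftuat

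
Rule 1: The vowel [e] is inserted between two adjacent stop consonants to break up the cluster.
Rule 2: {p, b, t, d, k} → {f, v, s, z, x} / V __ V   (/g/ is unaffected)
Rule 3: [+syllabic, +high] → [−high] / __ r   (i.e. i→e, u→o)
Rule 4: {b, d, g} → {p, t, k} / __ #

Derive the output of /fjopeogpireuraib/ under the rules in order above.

fjofeogefereoraip

Rule 1 (stop-cluster e-epenthesis): /g/ and /p/ form a stop–stop cluster, so [e] is inserted between them. /fjopeogpireuraib/ → fjopeogepireuraib.
Rule 2 (intervocalic spirantization): /p/ is a stop between vowels /o/ and /e/, so it spirantizes to the fricative [f]. /p/ is a stop between vowels /e/ and /i/, so it spirantizes to the fricative [f]. /fjopeogepireuraib/ → fjofeogefireuraib.
Rule 3 (pre-rhotic lowering): /i/ is a high vowel immediately before /r/, so it lowers to [e]. /u/ is a high vowel immediately before /r/, so it lowers to [o]. /fjofeogefireuraib/ → fjofeogefereoraib.
Rule 4 (final devoicing): /b/ is a voiced stop in word-final position, so it devoices to [p]. /fjofeogefereoraib/ → fjofeogefereoraip.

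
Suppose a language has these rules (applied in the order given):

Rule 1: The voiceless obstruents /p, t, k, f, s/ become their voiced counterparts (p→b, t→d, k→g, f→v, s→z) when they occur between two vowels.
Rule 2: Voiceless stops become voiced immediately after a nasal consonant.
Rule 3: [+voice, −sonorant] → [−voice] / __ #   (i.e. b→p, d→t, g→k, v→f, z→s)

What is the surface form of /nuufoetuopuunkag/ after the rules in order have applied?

nuuvoeduobuungak

Rule 1 (intervocalic voicing): /f/ is a voiceless obstruent between vowels /u/ and /o/, so it voices to [v]. /t/ is a voiceless obstruent between vowels /e/ and /u/, so it voices to [d]. /p/ is a voiceless obstruent between vowels /o/ and /u/, so it voices to [b]. /nuufoetuopuunkag/ → nuuvoeduobuunkag.
Rule 2 (post-nasal voicing): /k/ is a voiceless stop immediately after the nasal /n/, so it voices to [g]. /nuuvoeduobuunkag/ → nuuvoeduobuungag.
Rule 3 (final devoicing): /g/ is a voiced obstruent in word-final position, so it devoices to [k]. /nuuvoeduobuungag/ → nuuvoeduobuungak.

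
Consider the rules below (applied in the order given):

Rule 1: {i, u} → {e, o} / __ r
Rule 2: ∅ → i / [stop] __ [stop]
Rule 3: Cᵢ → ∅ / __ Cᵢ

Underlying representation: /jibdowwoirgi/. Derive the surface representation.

Rule 1 (pre-rhotic lowering): /i/ is a high vowel immediately before /r/, so it lowers to [e]. /jibdowwoirgi/ → jibdowwoergi.
Rule 2 (stop-cluster i-epenthesis): /b/ and /d/ form a stop–stop cluster, so [i] is inserted between them. /jibdowwoergi/ → jibidowwoergi.
Rule 3 (degemination): /ww/ is a geminate; the first /w/ deletes. /jibidowwoergi/ → jibidowoergi.

jibidowoergi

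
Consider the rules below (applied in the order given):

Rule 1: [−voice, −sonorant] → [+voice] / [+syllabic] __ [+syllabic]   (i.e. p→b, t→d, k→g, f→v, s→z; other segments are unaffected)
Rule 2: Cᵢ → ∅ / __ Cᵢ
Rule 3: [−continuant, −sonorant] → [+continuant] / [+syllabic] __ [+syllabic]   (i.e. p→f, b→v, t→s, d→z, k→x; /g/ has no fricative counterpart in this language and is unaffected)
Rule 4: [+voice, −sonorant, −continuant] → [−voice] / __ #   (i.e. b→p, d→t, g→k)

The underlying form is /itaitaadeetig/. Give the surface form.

izaizaazeezik

Rule 1 (intervocalic voicing): /t/ is a voiceless obstruent between vowels /i/ and /a/, so it voices to [d]. /t/ is a voiceless obstruent between vowels /i/ and /a/, so it voices to [d]. /t/ is a voiceless obstruent between vowels /e/ and /i/, so it voices to [d]. /itaitaadeetig/ → idaidaadeedig.
Rule 2 (degemination): no segment meets the environment; /idaidaadeedig/ is unchanged.
Rule 3 (intervocalic spirantization): /d/ is a stop between vowels /i/ and /a/, so it spirantizes to the fricative [z]. /d/ is a stop between vowels /i/ and /a/, so it spirantizes to the fricative [z]. /d/ is a stop between vowels /a/ and /e/, so it spirantizes to the fricative [z]. /d/ is a stop between vowels /e/ and /i/, so it spirantizes to the fricative [z]. /idaidaadeedig/ → izaizaazeezig.
Rule 4 (final devoicing): /g/ is a voiced stop in word-final position, so it devoices to [k]. /izaizaazeezig/ → izaizaazeezik.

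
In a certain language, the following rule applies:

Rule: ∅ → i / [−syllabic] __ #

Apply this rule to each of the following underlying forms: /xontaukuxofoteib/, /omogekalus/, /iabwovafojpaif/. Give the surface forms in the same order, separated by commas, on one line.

xontaukuxofoteibi, omogekalusi, iabwovafojpaifi

/xontaukuxofoteib/: the form ends in the consonant /b/, so [i] is inserted word-finally. → [xontaukuxofoteibi].
/omogekalus/: the form ends in the consonant /s/, so [i] is inserted word-finally. → [omogekalusi].
/iabwovafojpaif/: the form ends in the consonant /f/, so [i] is inserted word-finally. → [iabwovafojpaifi].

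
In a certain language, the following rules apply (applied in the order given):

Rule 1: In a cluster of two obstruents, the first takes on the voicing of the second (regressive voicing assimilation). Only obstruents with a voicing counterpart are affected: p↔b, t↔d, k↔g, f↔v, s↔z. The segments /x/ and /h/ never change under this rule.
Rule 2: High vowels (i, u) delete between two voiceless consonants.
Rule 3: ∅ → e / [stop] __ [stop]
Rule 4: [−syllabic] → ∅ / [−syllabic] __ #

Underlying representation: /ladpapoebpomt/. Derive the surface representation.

latepapoepepom

Rule 1 (regressive voicing assimilation): /d/ precedes the voiceless obstruent /p/, so it devoices to [t] by assimilation. /b/ precedes the voiceless obstruent /p/, so it devoices to [p] by assimilation. /ladpapoebpomt/ → latpapoeppomt.
Rule 2 (high vowel syncope): no segment meets the environment; /latpapoeppomt/ is unchanged.
Rule 3 (stop-cluster e-epenthesis): /t/ and /p/ form a stop–stop cluster, so [e] is inserted between them. /p/ and /p/ form a stop–stop cluster, so [e] is inserted between them. /latpapoeppomt/ → latepapoepepomt.
Rule 4 (final cluster simplification): /t/ is the second consonant of a word-final cluster /mt/, so it deletes. /latepapoepepomt/ → latepapoepepom.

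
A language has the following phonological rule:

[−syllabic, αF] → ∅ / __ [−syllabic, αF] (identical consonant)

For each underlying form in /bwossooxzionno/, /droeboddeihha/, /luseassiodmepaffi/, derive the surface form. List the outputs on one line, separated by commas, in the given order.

/bwossooxzionno/: /ss/ is a geminate; the first /s/ deletes. /nn/ is a geminate; the first /n/ deletes. → [bwosooxziono].
/droeboddeihha/: /dd/ is a geminate; the first /d/ deletes. /hh/ is a geminate; the first /h/ deletes. → [droebodeiha].
/luseassiodmepaffi/: /ss/ is a geminate; the first /s/ deletes. /ff/ is a geminate; the first /f/ deletes. → [luseasiodmepafi].

bwosooxziono, droebodeiha, luseasiodmepafi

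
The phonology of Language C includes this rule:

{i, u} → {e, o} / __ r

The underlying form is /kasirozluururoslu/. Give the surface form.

kaserozluororoslu

/i/ is a high vowel immediately before /r/, so it lowers to [e].
/u/ is a high vowel immediately before /r/, so it lowers to [o].
/u/ is a high vowel immediately before /r/, so it lowers to [o].
The other instances of /u/ do not occur in the required environment and remain unchanged.
Surface form: [kaserozluororoslu].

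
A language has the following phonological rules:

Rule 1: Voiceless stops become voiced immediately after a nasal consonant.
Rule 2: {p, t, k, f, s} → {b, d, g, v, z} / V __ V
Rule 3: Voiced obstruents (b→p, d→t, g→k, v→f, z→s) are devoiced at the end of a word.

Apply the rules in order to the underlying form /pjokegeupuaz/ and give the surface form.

pjogegeubuas

Rule 1 (post-nasal voicing): no segment meets the environment; /pjokegeupuaz/ is unchanged.
Rule 2 (intervocalic voicing): /k/ is a voiceless obstruent between vowels /o/ and /e/, so it voices to [g]. /p/ is a voiceless obstruent between vowels /u/ and /u/, so it voices to [b]. /pjokegeupuaz/ → pjogegeubuaz.
Rule 3 (final devoicing): /z/ is a voiced obstruent in word-final position, so it devoices to [s]. /pjogegeubuaz/ → pjogegeubuas.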